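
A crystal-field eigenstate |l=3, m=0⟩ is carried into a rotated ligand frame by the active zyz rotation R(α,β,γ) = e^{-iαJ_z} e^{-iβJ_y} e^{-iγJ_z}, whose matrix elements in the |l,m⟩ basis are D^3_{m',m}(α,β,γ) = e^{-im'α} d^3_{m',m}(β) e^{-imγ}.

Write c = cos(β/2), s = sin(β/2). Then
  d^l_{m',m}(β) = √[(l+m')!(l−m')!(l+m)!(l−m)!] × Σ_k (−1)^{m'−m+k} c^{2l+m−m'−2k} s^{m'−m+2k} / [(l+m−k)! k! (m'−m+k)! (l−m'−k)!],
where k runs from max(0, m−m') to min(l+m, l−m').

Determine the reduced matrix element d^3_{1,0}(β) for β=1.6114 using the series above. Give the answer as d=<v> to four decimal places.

d^3_{1,0}(β=1.6114) via the finite sum:
With c≡cos(β/2)=0.692606 and s≡sin(β/2)=0.721316, N=[24·2·6·6]^{1/2}=41.569219
The bounds max(0,m−m')=0 and min(l+m,l−m')=2 give 3 terms
  k=0: (−1)^1·41.5692/(12)·0.6926^5·0.7213^1 = -0.398244
  k=1: (−1)^2·41.5692/(4)·0.6926^3·0.7213^3 = +1.295829
  k=2: (−1)^3·41.5692/(12)·0.6926^1·0.7213^5 = -0.468494
d^3_{1,0}(1.6114) = -0.398244 +1.295829 -0.468494 = +0.429091

d=0.4291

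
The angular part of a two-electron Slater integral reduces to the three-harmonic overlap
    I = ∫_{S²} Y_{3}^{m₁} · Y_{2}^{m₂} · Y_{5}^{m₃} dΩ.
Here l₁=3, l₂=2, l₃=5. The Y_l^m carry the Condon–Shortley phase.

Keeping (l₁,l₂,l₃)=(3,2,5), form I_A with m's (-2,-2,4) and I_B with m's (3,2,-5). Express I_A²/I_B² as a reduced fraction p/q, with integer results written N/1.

l's match ⇒ only the (l;m) 3-j factors differ between A and B.
A: triangle coeff Δ(3,2,5) = 1/2310; Σ_t [0,0]: t=0:+1/2880 = 1/2880; (3j)²=3/55 [(3 2 5; -2 -2 4)], sign=-1
B: triangle coeff Δ(3,2,5) = 1/2310; Σ_t [0,0]: t=0:+1/17280 = 1/17280; (3j)²=1/11 [(3 2 5; 3 2 -5)], sign=+1
I_A²/I_B² = (3/55)/(1/11) = 3/5

3/5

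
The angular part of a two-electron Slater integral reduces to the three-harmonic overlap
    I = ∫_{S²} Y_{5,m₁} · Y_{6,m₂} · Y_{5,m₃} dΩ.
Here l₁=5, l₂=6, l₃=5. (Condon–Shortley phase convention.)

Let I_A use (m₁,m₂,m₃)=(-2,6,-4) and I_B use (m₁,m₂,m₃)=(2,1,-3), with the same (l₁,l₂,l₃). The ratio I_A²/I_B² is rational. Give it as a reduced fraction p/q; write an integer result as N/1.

Same 5,6,5: normalisation and zero-m 3j drop out of the ratio.
A: Δ: 6! 4! 6! / 17! → 1/28588560; sum: t=6:+1/3110400 = 1/3110400; 3j²(5 6 5; -2 6 -4) = Δ·Π!·Σ² = 21/1105  (sign -1)
B: Δ: 6! 4! 6! / 17! → 1/28588560; sum: t=1:−1/345600 t=2:+1/34560 t=3:−1/41472 = 1/518400; 3j²(5 6 5; 2 1 -3) = Δ·Π!·Σ² = 7/36465  (sign +1)
I_A²/I_B² = (21/1105)/(7/36465) = 99/1

99/1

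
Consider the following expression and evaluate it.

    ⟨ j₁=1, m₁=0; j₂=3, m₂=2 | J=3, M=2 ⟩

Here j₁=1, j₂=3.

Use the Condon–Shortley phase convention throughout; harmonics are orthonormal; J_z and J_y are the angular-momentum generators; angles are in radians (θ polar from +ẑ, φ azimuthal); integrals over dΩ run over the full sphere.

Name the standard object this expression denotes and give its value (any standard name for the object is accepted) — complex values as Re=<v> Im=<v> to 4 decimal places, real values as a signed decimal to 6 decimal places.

This is a Clebsch–Gordan (vector-coupling) coefficient.
√[7·1!1!5!/8! · 1!1!5!1!5!1!] = √(300)
  +(−1)^0/∏(0,1,1,5,0,0)! = 1/120  (running 1/120)
  +(−1)^1/∏(1,0,0,4,1,1)! = -1/24  (running -1/30)
⟨..|..⟩ = √(300)·(-1/30) = -0.577350

Clebsch–Gordan coefficient, −√(1/3) ≈ -0.577350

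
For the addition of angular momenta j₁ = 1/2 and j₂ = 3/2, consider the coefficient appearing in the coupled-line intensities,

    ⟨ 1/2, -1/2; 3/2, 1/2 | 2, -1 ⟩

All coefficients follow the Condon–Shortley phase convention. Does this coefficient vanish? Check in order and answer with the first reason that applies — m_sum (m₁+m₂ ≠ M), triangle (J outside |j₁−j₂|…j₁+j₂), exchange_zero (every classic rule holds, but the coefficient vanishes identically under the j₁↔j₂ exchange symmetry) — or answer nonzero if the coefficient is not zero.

m_sum

m-sum: m₁+m₂ = -1/2+1/2 = 0, M = -1  ✗ ⇒ coefficient is 0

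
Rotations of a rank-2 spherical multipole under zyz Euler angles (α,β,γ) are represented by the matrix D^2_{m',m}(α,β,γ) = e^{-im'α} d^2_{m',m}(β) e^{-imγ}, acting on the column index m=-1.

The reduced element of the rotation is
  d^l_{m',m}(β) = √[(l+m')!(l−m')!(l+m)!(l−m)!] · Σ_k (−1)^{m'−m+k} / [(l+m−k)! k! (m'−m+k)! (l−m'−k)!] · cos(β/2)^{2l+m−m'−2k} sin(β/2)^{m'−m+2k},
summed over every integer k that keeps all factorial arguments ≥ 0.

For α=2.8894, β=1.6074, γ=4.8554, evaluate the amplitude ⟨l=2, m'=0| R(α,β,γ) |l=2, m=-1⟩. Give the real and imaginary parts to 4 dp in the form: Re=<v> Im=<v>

Split into d^2_{0,-1}(β=1.6074) × two z-phases.
Half-angle: c=0.694048, s=0.719929. N=√(2·2·1·6)=4.898979
k: max(0,(-1)−(0))=0 … min(2+(-1),2−(0))=1
  k=0: (−1)^1·4.8990/(2)·0.6940^3·0.7199^1 = -0.589567
  k=1: (−1)^2·4.8990/(2)·0.6940^1·0.7199^3 = +0.634357
d^2_{0,-1}(1.6074) = -0.589567 +0.634357 = +0.044790
Phases: e^{-i·(0)·2.8894}=+1.000000+0.000000i, e^{-i·(-1)·4.8554}=+0.142524-0.989791i ⇒ D=+0.006384-0.044333i

Re=0.0064 Im=-0.0443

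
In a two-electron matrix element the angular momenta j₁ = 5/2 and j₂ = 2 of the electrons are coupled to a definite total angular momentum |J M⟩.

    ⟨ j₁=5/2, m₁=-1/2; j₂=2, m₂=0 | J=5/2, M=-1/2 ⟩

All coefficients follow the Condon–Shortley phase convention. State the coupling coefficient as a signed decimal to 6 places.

√[6·2!3!2!/8! · 2!3!2!2!2!3!] = √(72/35)
  +(−1)^0/∏(0,2,3,2,0,0)! = 1/24  (running 1/24)
  +(−1)^1/∏(1,1,2,1,1,1)! = -1/2  (running -11/24)
  +(−1)^2/∏(2,0,1,0,2,2)! = 1/8  (running -1/3)
⟨..|..⟩ = √(72/35)·(-1/3) = -0.478091

−√(8/35) = -0.478091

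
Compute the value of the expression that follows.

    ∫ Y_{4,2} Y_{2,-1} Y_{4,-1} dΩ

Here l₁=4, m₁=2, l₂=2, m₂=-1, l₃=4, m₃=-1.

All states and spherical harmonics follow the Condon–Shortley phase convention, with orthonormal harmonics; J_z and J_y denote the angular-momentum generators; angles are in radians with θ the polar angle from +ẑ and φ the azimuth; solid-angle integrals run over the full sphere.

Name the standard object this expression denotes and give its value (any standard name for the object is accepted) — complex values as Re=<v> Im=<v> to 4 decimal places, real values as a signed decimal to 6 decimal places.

This is a Gaunt coefficient — the integral of a triple product of spherical harmonics over the sphere.
Checks pass: Σm=0; 10 even; l₃=4∈[2,6].
(2·4+1)(2·2+1)(2·4+1) = 405
Δ: 2! 6! 2! / 11! → 1/13860
sum: t=0:+1/192 t=1:−1/36 t=2:+1/192 = -5/288
3j²(4 2 4; 0 0 0) = Δ·Π!·Σ² = 20/693  (sign -1)
sum: t=0:+1/96 t=1:−1/240 = 1/160
3j²(4 2 4; 2 -1 -1) = Δ·Π!·Σ² = 27/1540  (sign -1)
combine: 4πI² = 405·20/693·27/1540 = 1215/5929
take √, sign +1: I = 0.12770047

Gaunt coefficient, +0.127700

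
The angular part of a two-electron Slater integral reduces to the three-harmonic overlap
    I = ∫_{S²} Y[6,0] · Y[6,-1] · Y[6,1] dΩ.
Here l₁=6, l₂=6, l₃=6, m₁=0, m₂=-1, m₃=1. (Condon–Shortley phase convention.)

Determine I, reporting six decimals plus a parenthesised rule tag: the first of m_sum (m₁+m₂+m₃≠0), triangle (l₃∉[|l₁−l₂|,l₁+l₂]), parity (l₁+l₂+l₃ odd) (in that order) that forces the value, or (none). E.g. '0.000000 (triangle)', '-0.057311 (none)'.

-0.057253 (none)

Checks pass: Σm=0; 18 even; l₃=6∈[0,12].
(2·6+1)(2·6+1)(2·6+1) = 2197
Δ: 6! 6! 6! / 19! → 1/325909584
sum: t=0:+1/373248000 t=1:−1/1728000 t=2:+1/110592 t=3:−1/46656 t=4:+1/110592 t=5:−1/1728000 t=6:+1/373248000 = -7/1555200
3j²(6 6 6; 0 0 0) = Δ·Π!·Σ² = 400/46189  (sign -1)
sum: t=0:+1/62208000 t=1:−1/691200 t=2:+1/82944 t=3:−1/62208 t=4:+1/276480 t=5:−1/10368000 = -1/518400
3j²(6 6 6; 0 -1 1) = Δ·Π!·Σ² = 100/46189  (sign +1)
combine: 4πI² = 2197·400/46189·100/46189 = 520000/12623809
take √, sign -1: I = -0.05725343
No selection rule forces the value: the integral is nonzero (none).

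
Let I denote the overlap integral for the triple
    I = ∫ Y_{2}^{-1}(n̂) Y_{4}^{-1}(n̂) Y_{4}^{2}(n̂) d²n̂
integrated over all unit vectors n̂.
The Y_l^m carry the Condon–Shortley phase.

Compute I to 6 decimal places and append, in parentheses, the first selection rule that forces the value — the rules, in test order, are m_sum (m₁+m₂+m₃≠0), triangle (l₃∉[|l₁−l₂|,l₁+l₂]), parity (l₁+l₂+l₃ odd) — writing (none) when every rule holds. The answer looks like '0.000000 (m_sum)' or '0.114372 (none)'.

Checks pass: Σm=0; 10 even; l₃=4∈[2,6].
(2·2+1)(2·4+1)(2·4+1) = 405
Δ: 2! 2! 6! / 11! → 1/13860
sum: t=0:+1/192 t=1:−1/36 t=2:+1/192 = -5/288
3j²(2 4 4; 0 0 0) = Δ·Π!·Σ² = 20/693  (sign -1)
sum: t=1:−1/96 t=2:+1/240 = -1/160
3j²(2 4 4; -1 -1 2) = Δ·Π!·Σ² = 27/1540  (sign -1)
combine: 4πI² = 405·20/693·27/1540 = 1215/5929
take √, sign +1: I = 0.12770047
No selection rule forces the value: the integral is nonzero (none).

0.127700 (none)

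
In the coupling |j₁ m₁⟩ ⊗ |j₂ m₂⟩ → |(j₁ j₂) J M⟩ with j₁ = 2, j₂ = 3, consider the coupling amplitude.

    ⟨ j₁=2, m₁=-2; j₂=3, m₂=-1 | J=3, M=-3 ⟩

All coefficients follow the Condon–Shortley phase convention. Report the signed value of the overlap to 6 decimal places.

+0.408248  (= +√(1/6))

triangle: 2!·2!·4!/9! = 96/362880
(j±m)!: 0!·4!·2!·4!·0!·6! = 829440
prefactor² = (2J+1)·Δ·N² = 1536
  k=2: +1/(2!·0!·2!·0!·0!·4!) = 1/96
Σ = 1/96  ⇒  CG² = 1536·(1/96)² = 1/6
CG = +√(1/6) = +0.408248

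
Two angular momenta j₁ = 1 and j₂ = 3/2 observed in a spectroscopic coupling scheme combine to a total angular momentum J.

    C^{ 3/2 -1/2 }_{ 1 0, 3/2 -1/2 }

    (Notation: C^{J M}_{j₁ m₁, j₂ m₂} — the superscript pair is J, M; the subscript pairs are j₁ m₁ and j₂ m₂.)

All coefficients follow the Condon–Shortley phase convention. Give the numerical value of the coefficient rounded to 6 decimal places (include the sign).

+√(1/15) ≈ +0.258199

triangle: 1!·1!·2!/5! = 2/120
(j±m)!: 1!·1!·1!·2!·1!·2! = 4
prefactor² = (2J+1)·Δ·N² = 4/15
  k=0: +1/(0!·1!·1!·1!·0!·1!) = 1
  k=1: −1/(1!·0!·0!·0!·1!·2!) = -1/2
Σ = 1/2  ⇒  CG² = 4/15·(1/2)² = 1/15
CG = +√(1/15) = +0.258199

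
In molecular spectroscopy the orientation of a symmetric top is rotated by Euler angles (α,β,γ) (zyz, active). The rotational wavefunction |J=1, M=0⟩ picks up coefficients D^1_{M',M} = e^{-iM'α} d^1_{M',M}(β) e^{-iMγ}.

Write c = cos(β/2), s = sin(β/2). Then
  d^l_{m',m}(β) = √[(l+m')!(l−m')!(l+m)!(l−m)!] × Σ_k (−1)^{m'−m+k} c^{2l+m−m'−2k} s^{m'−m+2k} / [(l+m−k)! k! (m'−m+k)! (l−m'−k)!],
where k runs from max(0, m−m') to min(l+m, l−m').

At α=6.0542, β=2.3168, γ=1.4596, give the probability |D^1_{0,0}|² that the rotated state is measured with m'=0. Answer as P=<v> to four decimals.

P=0.4606

Split into d^1_{0,0}(β=2.3168) × two z-phases.
Half-angle: c=0.400806, s=0.916163. N=√(1·1·1·1)=1.000000
The bounds max(0,m−m')=0 and min(l+m,l−m')=1 give 2 terms
  k=0: (−1)^0·1.0000/(1)·0.4008^2·0.9162^0 = +0.160645
  k=1: (−1)^1·1.0000/(1)·0.4008^0·0.9162^2 = -0.839355
d^1_{0,0}(2.3168) = +0.160645 -0.839355 = -0.678709
|D^1_{0,0}|² = |d^1_{0,0}(β)|² = (-0.678709)² = 0.460646 (the z-rotation phases have unit modulus)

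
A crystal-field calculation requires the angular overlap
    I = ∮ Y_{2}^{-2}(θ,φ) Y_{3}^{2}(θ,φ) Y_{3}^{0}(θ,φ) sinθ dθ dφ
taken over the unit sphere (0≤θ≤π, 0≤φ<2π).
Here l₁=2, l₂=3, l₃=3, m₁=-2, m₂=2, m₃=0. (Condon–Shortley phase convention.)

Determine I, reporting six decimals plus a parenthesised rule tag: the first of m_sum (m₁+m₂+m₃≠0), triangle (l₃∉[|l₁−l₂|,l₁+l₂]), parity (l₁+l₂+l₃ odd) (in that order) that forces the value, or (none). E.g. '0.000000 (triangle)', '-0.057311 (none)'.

Rules hold: Σm=0, L=8 even, 1≤3≤5.
N = 5·7·7 = 245
Δ = 2!·2!·4!/9! = 1/3780
Racah Σ t=0..2: t=0:+1/24 t=1:−1/4 t=2:+1/24 = -1/6
⇒ 3j(2 3 3; 0 0 0)² = 4/105, sgn +1
Racah Σ t=2..2: t=2:+1/24 = 1/24
⇒ 3j(2 3 3; -2 2 0)² = 1/21, sgn -1
4πI² = N·(3j₀)²·(3jₘ)² = 4/9
I = -1·√(0.444444/4π) = -0.18806319
No selection rule forces the value: the integral is nonzero (none).

-0.188063 (none)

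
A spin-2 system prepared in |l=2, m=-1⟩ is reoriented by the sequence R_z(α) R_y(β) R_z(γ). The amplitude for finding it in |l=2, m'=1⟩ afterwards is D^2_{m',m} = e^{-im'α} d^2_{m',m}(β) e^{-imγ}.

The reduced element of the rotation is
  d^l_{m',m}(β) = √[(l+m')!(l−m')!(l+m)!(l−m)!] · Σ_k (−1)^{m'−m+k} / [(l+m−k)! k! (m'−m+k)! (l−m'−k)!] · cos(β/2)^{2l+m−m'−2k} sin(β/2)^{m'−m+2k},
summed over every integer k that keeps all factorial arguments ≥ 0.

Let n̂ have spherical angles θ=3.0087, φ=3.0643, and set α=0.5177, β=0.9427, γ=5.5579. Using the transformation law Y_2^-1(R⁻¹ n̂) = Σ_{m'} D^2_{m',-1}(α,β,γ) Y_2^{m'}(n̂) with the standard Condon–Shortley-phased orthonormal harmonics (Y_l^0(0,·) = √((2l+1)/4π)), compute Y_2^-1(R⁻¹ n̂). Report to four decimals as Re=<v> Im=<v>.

Re=-0.2606 Im=0.2825

Need the full column D^2_{m',-1} for m'=−2..2 at α=0.5177, β=0.9427, γ=5.5579.
cos(β/2)=0.890956, sin(β/2)=0.454089
d^2_{-2,-1}: single k=1 term ⇒ +0.642304;  D = +0.611665+0.196010i
d^2_{-1,-1}: k∈[0..1] ⇒ +0.630123 -0.491040 = +0.139083;  D = +0.136097-0.028665i
d^2_{0,-1}: k∈[0..1] ⇒ -0.786658 +0.204341 = -0.582317;  D = -0.435753+0.386279i
d^2_{1,-1}: k∈[0..1] ⇒ +0.491040 -0.042517 = +0.448523;  D = +0.144411-0.424638i
d^2_{2,-1}: single k=0 term ⇒ -0.166844;  D = +0.031492+0.163845i
Y_2^{m'}(θ=3.0087,φ=3.0643) and Σ D·Y over m':
  (+0.6117+0.1960i)·(+0.0067+0.0010i)  (+0.1361-0.0287i)·(+0.1012+0.0078i)  (-0.4358+0.3863i)·(+0.6142+0.0000i)  (+0.1444-0.4246i)·(-0.1012+0.0078i)  (+0.0315+0.1638i)·(+0.0067-0.0010i)
Y_2^-1(R⁻¹ n̂) = -0.260641+0.282513i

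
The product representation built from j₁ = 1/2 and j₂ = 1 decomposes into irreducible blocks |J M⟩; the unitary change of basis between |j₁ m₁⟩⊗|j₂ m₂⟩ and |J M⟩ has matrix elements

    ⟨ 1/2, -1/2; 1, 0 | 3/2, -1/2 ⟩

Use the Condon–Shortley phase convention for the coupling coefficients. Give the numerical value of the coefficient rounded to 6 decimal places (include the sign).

+0.816497  (= +√(2/3))

√[4·0!1!2!/4! · 0!1!1!1!1!2!] = √(2/3)
  +(−1)^0/∏(0,0,1,1,0,1)! = 1  (running 1)
⟨..|..⟩ = √(2/3)·(1) = +0.816497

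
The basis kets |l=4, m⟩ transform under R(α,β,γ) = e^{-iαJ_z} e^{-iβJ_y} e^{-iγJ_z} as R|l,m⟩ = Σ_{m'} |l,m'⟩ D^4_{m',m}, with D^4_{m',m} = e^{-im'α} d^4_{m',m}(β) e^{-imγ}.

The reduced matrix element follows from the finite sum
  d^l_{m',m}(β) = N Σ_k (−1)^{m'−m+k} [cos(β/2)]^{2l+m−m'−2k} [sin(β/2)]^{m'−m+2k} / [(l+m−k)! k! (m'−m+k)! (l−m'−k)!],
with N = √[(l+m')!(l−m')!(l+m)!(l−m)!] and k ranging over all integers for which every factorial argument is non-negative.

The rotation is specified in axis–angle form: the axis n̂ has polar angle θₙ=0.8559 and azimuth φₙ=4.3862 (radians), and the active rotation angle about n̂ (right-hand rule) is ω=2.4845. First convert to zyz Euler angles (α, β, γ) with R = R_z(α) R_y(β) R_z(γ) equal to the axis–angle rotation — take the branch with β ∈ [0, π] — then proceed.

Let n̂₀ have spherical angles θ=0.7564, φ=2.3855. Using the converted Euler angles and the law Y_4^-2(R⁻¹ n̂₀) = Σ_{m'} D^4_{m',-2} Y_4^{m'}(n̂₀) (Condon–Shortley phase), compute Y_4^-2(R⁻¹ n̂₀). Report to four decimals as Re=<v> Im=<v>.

Axis–angle → zyz. n̂ = (sinθₙcosφₙ, sinθₙsinφₙ, cosθₙ) = (-0.241980, -0.715342, +0.655539), ω = 2.4845.
R = I cosω + sinω [n̂]ₓ + (1−cosω) n̂n̂ᵀ gives
  R = [-0.686855, -0.090262, -0.721168; +0.710568, +0.125103, -0.692418; +0.152719, -0.988029, -0.021791]
β = atan2(√(R₁₃²+R₂₃²), R₃₃) = 1.592589; α = atan2(R₂₃, R₁₃) mod 2π = 3.906655; γ = atan2(R₃₂, −R₃₁) mod 2π = 4.559033
Need the full column D^4_{m',-2} for m'=−4..4 at α=3.9067, β=1.5926, γ=4.5590.
cos(β/2)=0.699360, sin(β/2)=0.714769
d^4_{-4,-2}: single k=2 term ⇒ +0.316312;  D = +0.292794-0.119689i
d^4_{-3,-2}: k∈[1..2] ⇒ +0.218845 -0.685785 = -0.466940;  D = +0.189410-0.426798i
d^4_{-2,-2}: k∈[0..2] ⇒ +0.057228 -0.717329 +0.936610 = +0.276508;  D = -0.094134-0.259992i
d^4_{-1,-2}: k∈[0..2] ⇒ -0.248147 +1.296011 -0.902501 = +0.145363;  D = +0.130360+0.064319i
d^4_{0,-2}: k∈[0..2] ⇒ +0.567099 -1.579638 +0.618755 = -0.393784;  D = +0.375407-0.118893i
d^4_{1,-2}: k∈[0..2] ⇒ -0.864007 +1.353751 -0.282813 = +0.206931;  D = +0.099030-0.181696i
d^4_{2,-2}: k∈[0..2] ⇒ +0.936610 -0.782670 +0.068128 = +0.222068;  D = +0.058385+0.214255i
d^4_{3,-2}: k∈[0..1] ⇒ -0.716338 +0.249417 = -0.466920;  D = +0.400555+0.239938i
d^4_{4,-2}: single k=0 term ⇒ +0.345125;  D = +0.336398-0.077124i
Y_4^{m'}(θ=0.7564,φ=2.3855) and Σ D·Y over m':
  (+0.2928-0.1197i)·(-0.0975+0.0115i)  (+0.1894-0.4268i)·(+0.1890-0.2256i)  (-0.0941-0.2600i)·(+0.0249+0.4252i)  (+0.1304+0.0643i)·(-0.1208-0.1139i)  (+0.3754-0.1189i)·(-0.3254+0.0000i)  (+0.0990-0.1817i)·(+0.1208-0.1139i)  (+0.0584+0.2143i)·(+0.0249-0.4252i)  (+0.4006+0.2399i)·(-0.1890-0.2256i)  (+0.3364-0.0771i)·(-0.0975-0.0115i)
Y_4^-2(R⁻¹ n̂) = -0.081477-0.323536i

Re=-0.0815 Im=-0.3235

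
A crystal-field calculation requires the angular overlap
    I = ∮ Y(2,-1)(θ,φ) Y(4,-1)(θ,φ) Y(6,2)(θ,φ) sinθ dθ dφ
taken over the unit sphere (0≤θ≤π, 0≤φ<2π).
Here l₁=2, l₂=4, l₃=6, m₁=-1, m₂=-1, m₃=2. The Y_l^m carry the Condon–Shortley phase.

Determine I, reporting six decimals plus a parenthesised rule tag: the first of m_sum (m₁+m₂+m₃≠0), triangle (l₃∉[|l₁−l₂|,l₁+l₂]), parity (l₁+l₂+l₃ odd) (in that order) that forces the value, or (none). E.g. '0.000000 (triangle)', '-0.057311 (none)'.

0.238034 (none)

m-sum 0 ✓  L=12 even ✓  2≤6≤6 ✓
Π(2lᵢ+1) = 5×9×13 = 585
triangle coeff Δ(2,4,6) = 1/6435
Σ_t [0,0]: t=0:+1/2304 = 1/2304
(3j)²=5/143 [(2 4 6; 0 0 0)], sign=+1
Σ_t [0,0]: t=0:+1/4320 = 1/4320
(3j)²=224/6435 [(2 4 6; -1 -1 2)], sign=+1
⇒ 4πI² = 1120/1573
I = (+1)√(1120/1573/(4π)) = 0.23803440
No selection rule forces the value: the integral is nonzero (none).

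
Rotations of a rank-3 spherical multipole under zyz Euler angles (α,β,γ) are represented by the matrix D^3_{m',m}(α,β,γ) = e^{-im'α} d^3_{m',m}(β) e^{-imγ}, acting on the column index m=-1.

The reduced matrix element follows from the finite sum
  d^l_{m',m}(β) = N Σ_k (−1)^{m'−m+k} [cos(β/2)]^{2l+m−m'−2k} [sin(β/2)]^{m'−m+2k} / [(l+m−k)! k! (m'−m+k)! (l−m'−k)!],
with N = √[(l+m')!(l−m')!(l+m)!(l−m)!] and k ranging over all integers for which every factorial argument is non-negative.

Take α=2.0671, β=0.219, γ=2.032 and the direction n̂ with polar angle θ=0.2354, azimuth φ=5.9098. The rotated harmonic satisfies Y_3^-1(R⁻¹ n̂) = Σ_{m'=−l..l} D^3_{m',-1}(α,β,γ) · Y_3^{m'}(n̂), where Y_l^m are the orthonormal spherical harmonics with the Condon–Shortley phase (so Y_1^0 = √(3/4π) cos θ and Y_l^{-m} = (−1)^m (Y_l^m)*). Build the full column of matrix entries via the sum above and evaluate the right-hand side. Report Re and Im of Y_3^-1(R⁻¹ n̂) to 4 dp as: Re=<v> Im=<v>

Re=0.0373 Im=-0.4187

Need the full column D^3_{m',-1} for m'=−3..3 at α=2.0671, β=0.2190, γ=2.0320.
cos(β/2)=0.994011, sin(β/2)=0.109281
d^3_{-3,-1}: single k=2 term ⇒ +0.045155;  D = -0.016720+0.041945i
d^3_{-2,-1}: k∈[1..2] ⇒ +0.335352 -0.008107 = +0.327246;  D = +0.325009-0.038196i
d^3_{-1,-1}: k∈[0..2] ⇒ +0.964599 -0.093271 +0.000846 = +0.872174;  D = -0.501988-0.713228i
d^3_{0,-1}: k∈[0..2] ⇒ -0.367360 +0.013321 -0.000054 = -0.354093;  D = +0.157581-0.317097i
d^3_{1,-1}: k∈[0..2] ⇒ +0.069953 -0.001127 +0.000002 = +0.068828;  D = +0.068785-0.002415i
d^3_{2,-1}: k∈[0..1] ⇒ -0.008107 +0.000049 = -0.008058;  D = +0.004083+0.006946i
d^3_{3,-1}: single k=0 term ⇒ +0.000546;  D = -0.000282+0.000467i
Y_3^{m'}(θ=0.2354,φ=5.9098) and Σ D·Y over m':
  (-0.0167+0.0419i)·(+0.0023+0.0048i)  (+0.3250-0.0382i)·(+0.0397+0.0367i)  (-0.5020-0.7132i)·(+0.2616+0.1025i)  (+0.1576-0.3171i)·(+0.6271+0.0000i)  (+0.0688-0.0024i)·(-0.2616+0.1025i)  (+0.0041+0.0069i)·(+0.0397-0.0367i)  (-0.0003+0.0005i)·(-0.0023+0.0048i)
Y_3^-1(R⁻¹ n̂) = +0.037305-0.418664i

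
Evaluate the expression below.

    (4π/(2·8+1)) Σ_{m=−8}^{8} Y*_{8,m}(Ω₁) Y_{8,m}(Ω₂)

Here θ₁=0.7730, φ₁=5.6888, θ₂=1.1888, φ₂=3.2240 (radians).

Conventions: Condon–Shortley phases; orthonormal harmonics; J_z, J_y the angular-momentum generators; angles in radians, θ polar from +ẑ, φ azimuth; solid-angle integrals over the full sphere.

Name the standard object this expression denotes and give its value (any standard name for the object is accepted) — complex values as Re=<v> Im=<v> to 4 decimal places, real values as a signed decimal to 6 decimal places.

Legendre polynomial (addition theorem), -0.127626

This sum is the spherical-harmonic addition theorem: it equals the Legendre polynomial P_l(cos γ) of the angle γ between the two directions.
Summing Y*_{l m}(θ₁,φ₁)·Y_{l m}(θ₂,φ₂) over m ∈ [−8, 8]; prefactor 4π/(2·8+1) = 0.739198:
  [-8]  conj(Y_{8,-8})(Ω₁) = (0.001244, 0.029110) ; Y_{8,-8}(Ω₂) = (0.223941, -0.173536) ; Δ = (0.005330, 0.006303)
  [-7]  conj(Y_{8,-7})(Ω₁) = (-0.062619, 0.101747) ; Y_{8,-7}(Ω₂) = (-0.381588, 0.248291) ; Δ = (-0.001368, -0.054373)
  [-6]  conj(Y_{8,-6})(Ω₁) = (-0.265842, 0.120226) ; Y_{8,-6}(Ω₂) = (0.229364, -0.123653) ; Δ = (-0.046108, 0.060447)
  [-5]  conj(Y_{8,-5})(Ω₁) = (-0.446332, -0.076462) ; Y_{8,-5}(Ω₂) = (0.174953, -0.076464) ; Δ = (-0.083934, 0.020751)
  [-4]  conj(Y_{8,-4})(Ω₁) = (-0.275474, -0.263957) ; Y_{8,-4}(Ω₂) = (-0.322215, 0.110233) ; Δ = (0.117859, 0.054685)
  [-3]  conj(Y_{8,-3})(Ω₁) = (0.003717, 0.017241) ; Y_{8,-3}(Ω₂) = (-0.035345, 0.008920) ; Δ = (-0.000285, -0.000576)
  [-2]  conj(Y_{8,-2})(Ω₁) = (-0.140591, 0.349934) ; Y_{8,-2}(Ω₂) = (0.330970, -0.055048) ; Δ = (-0.027268, 0.123557)
  [-1]  conj(Y_{8,-1})(Ω₁) = (-0.138938, 0.093912) ; Y_{8,-1}(Ω₂) = (-0.028946, 0.002391) ; Δ = (0.003797, -0.003050)
  [+0]  conj(Y_{8,0})(Ω₁) = (0.331326, -0.000000) ; Y_{8,0}(Ω₂) = (-0.328073, 0.000000) ; Δ = (-0.108699, 0.000000)
  [+1]  conj(Y_{8,1})(Ω₁) = (0.138938, 0.093912) ; Y_{8,1}(Ω₂) = (0.028946, 0.002391) ; Δ = (0.003797, 0.003050)
  [+2]  conj(Y_{8,2})(Ω₁) = (-0.140591, -0.349934) ; Y_{8,2}(Ω₂) = (0.330970, 0.055048) ; Δ = (-0.027268, -0.123557)
  [+3]  conj(Y_{8,3})(Ω₁) = (-0.003717, 0.017241) ; Y_{8,3}(Ω₂) = (0.035345, 0.008920) ; Δ = (-0.000285, 0.000576)
  [+4]  conj(Y_{8,4})(Ω₁) = (-0.275474, 0.263957) ; Y_{8,4}(Ω₂) = (-0.322215, -0.110233) ; Δ = (0.117859, -0.054685)
  [+5]  conj(Y_{8,5})(Ω₁) = (0.446332, -0.076462) ; Y_{8,5}(Ω₂) = (-0.174953, -0.076464) ; Δ = (-0.083934, -0.020751)
  [+6]  conj(Y_{8,6})(Ω₁) = (-0.265842, -0.120226) ; Y_{8,6}(Ω₂) = (0.229364, 0.123653) ; Δ = (-0.046108, -0.060447)
  [+7]  conj(Y_{8,7})(Ω₁) = (0.062619, 0.101747) ; Y_{8,7}(Ω₂) = (0.381588, 0.248291) ; Δ = (-0.001368, 0.054373)
  [+8]  conj(Y_{8,8})(Ω₁) = (0.001244, -0.029110) ; Y_{8,8}(Ω₂) = (0.223941, 0.173536) ; Δ = (0.005330, -0.006303)
Accumulated sum (-0.172655, 0.000000); after 4π/(2l+1) scaling, (-0.127626, 0.000000) ⇒ P_8 = -0.127626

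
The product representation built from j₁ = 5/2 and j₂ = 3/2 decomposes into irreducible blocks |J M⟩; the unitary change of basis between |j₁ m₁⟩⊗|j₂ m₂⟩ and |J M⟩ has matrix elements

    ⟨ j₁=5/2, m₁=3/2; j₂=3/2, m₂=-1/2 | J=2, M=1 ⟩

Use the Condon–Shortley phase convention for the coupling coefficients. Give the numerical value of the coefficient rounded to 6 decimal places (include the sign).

√[5·2!3!1!/7! · 4!1!1!2!3!1!] = √(24/7)
  +(−1)^0/∏(0,2,1,1,2,0)! = 1/4  (running 1/4)
  +(−1)^1/∏(1,1,0,0,3,1)! = -1/6  (running 1/12)
⟨..|..⟩ = √(24/7)·(1/12) = +0.154303

+0.154303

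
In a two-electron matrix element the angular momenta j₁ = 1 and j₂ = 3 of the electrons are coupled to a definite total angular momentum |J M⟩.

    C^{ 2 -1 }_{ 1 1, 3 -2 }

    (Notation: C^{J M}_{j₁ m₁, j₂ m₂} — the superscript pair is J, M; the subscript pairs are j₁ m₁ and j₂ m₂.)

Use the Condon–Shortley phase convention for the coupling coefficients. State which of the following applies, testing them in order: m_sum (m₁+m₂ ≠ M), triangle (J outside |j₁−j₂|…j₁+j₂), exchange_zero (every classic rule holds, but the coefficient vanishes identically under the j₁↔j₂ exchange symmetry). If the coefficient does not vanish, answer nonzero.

m-sum: m₁+m₂ = 1+(-2) = -1, M = -1  ✓
triangle: |j₁−j₂| = 2 ≤ J = 2 ≤ j₁+j₂ = 4  ✓
exchange: j₁≠j₂ or m₁≠m₂ — the exchange symmetry imposes no constraint here
value check: CG = +√(10/21) = +0.690066 ≠ 0

nonzero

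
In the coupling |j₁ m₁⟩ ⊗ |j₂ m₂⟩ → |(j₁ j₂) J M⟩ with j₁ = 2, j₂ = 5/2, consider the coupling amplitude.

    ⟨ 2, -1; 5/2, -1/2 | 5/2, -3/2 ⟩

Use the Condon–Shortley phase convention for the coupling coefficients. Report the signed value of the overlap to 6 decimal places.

-0.414039

triangle: 2!·2!·3!/8! = 24/40320
(j±m)!: 1!·3!·2!·3!·1!·4! = 1728
prefactor² = (2J+1)·Δ·N² = 216/35
  k=1: −1/(1!·1!·2!·1!·0!·2!) = -1/4
  k=2: +1/(2!·0!·1!·0!·1!·3!) = 1/12
Σ = -1/6  ⇒  CG² = 216/35·(-1/6)² = 6/35
CG = −√(6/35) = -0.414039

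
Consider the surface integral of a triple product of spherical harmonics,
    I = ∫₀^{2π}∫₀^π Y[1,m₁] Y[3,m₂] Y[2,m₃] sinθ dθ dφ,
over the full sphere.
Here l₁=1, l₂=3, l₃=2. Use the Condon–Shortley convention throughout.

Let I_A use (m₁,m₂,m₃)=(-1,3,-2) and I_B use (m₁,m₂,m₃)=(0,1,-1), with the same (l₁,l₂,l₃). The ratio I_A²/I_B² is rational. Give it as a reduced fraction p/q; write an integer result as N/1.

15/8

Same 1,3,2: normalisation and zero-m 3j drop out of the ratio.
A: Δ: 2! 0! 4! / 7! → 1/105; sum: t=2:+1/48 = 1/48; 3j²(1 3 2; -1 3 -2) = Δ·Π!·Σ² = 1/7  (sign +1)
B: Δ: 2! 0! 4! / 7! → 1/105; sum: t=1:−1/6 = -1/6; 3j²(1 3 2; 0 1 -1) = Δ·Π!·Σ² = 8/105  (sign +1)
I_A²/I_B² = (1/7)/(8/105) = 15/8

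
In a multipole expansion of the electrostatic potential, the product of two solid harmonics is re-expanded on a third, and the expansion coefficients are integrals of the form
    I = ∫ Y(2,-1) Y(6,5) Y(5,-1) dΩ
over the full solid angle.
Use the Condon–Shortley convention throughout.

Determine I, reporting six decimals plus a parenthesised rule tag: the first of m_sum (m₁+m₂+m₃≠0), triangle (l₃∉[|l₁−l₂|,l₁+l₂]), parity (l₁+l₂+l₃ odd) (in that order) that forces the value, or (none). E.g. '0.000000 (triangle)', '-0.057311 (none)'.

m-sum = -1 + 5 − 1 = 3 ≠ 0 ⇒ I = 0

0.000000 (m_sum)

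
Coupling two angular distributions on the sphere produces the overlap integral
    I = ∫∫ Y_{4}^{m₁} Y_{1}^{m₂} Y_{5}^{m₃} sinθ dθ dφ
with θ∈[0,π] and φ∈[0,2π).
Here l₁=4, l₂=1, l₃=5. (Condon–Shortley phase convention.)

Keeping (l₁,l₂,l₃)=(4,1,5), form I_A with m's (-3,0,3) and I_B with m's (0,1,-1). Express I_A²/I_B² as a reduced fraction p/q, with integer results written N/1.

l's match ⇒ only the (l;m) 3-j factors differ between A and B.
A: triangle coeff Δ(4,1,5) = 1/495; Σ_t [0,0]: t=0:+1/5040 = 1/5040; (3j)²=16/495 [(4 1 5; -3 0 3)], sign=+1
B: triangle coeff Δ(4,1,5) = 1/495; Σ_t [0,0]: t=0:+1/1152 = 1/1152; (3j)²=1/33 [(4 1 5; 0 1 -1)], sign=+1
I_A²/I_B² = (16/495)/(1/33) = 16/15

16/15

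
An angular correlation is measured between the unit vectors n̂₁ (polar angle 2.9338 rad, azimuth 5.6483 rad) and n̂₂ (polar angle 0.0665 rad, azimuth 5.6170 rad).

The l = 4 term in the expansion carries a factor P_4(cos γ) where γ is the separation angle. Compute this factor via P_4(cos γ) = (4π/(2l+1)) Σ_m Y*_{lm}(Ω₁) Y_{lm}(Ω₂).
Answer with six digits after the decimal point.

0.656764

Expand P_4 via completeness: Σ_{m} conj(Y_{4,m}) at Ω₁ times Y_{4,m} at Ω₂ —
  m=-4: Y*=-0.000661-0.000454i  Y=-0.000008+0.000004i  product +0.000000+0.000000i
  m=-3: Y*=+0.003524+0.010160i  Y=-0.000152+0.000333i  product -0.000004-0.000000i
  m=-2: Y*=+0.024070-0.077532i  Y=+0.002082+0.008568i  product +0.000714+0.000045i
  m=-1: Y*=-0.284652+0.209682i  Y=+0.097881+0.076941i  product -0.043995-0.001377i
  m=+0: Y*=+0.672902-0.000000i  Y=+0.827672+0.000000i  product +0.556942+0.000000i
  m=+1: Y*=+0.284652+0.209682i  Y=-0.097881+0.076941i  product -0.043995+0.001377i
  m=+2: Y*=+0.024070+0.077532i  Y=+0.002082-0.008568i  product +0.000714-0.000045i
  m=+3: Y*=-0.003524+0.010160i  Y=+0.000152+0.000333i  product -0.000004+0.000000i
  m=+4: Y*=-0.000661+0.000454i  Y=-0.000008-0.000004i  product +0.000000-0.000000i
Σ over m = +0.470373+0.000000i; ×(4π/9) → +0.656764+0.000000i. Real part: 0.656764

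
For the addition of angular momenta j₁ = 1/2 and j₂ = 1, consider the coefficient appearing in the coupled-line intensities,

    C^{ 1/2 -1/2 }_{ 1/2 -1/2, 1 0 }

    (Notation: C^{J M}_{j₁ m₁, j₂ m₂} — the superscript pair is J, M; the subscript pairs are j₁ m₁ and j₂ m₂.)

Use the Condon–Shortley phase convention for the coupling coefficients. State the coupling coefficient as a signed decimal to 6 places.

−√(1/3) = -0.577350

√[2·1!0!1!/3! · 0!1!1!1!0!1!] = √(1/3)
  +(−1)^1/∏(1,0,0,0,0,1)! = -1  (running -1)
⟨..|..⟩ = √(1/3)·(-1) = -0.577350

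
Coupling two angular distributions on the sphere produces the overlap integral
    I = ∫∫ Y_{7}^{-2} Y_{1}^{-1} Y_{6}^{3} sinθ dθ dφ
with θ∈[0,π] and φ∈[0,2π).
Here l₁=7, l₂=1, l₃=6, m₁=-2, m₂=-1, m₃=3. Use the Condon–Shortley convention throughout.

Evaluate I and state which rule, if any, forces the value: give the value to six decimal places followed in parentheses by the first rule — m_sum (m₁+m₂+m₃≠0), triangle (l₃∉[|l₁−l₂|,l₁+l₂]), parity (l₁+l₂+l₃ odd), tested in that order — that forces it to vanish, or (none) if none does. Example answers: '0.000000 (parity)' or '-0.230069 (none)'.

0.110647 (none)

Rules hold: Σm=0, L=14 even, 6≤6≤8.
N = 15·3·13 = 585
Δ = 2!·12!·0!/15! = 1/1365
Racah Σ t=1..1: t=1:−1/518400 = -1/518400
⇒ 3j(7 1 6; 0 0 0)² = 7/195, sgn -1
Racah Σ t=0..0: t=0:+1/4354560 = 1/4354560
⇒ 3j(7 1 6; -2 -1 3)² = 2/273, sgn -1
4πI² = N·(3j₀)²·(3jₘ)² = 2/13
I = +1·√(0.153846/4π) = 0.11064668
No selection rule forces the value: the integral is nonzero (none).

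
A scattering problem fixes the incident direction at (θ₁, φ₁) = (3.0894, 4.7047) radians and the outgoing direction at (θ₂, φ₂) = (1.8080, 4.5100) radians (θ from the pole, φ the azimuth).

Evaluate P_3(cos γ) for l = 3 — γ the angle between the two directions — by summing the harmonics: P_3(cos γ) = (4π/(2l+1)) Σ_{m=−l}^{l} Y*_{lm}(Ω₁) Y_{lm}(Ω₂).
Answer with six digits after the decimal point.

-0.369106

Addition theorem: P_3(cos γ) = (4π/7) Σ_m Y*_{lm}(Ω₁) Y_{lm}(Ω₂), m = −3…3:
  m=-3: (+0.000001+0.000059i) × (+0.218602-0.314667i) = +0.000019+0.000013i  (running Σ = +0.000019+0.000013i)
  m=-2: (+0.002777-0.000043i) × (+0.208556+0.089353i) = +0.000583+0.000239i  (running Σ = +0.000602+0.000252i)
  m=-1: (-0.000517-0.067208i) × (+0.045710-0.222761i) = -0.014995-0.002957i  (running Σ = -0.014393-0.002705i)
  m=0: (-0.740265-0.000000i) × (+0.238862+0.000000i) = -0.176821-0.000000i  (running Σ = -0.191215-0.002705i)
  m=1: (+0.000517-0.067208i) × (-0.045710-0.222761i) = -0.014995+0.002957i  (running Σ = -0.206210+0.000252i)
  m=2: (+0.002777+0.000043i) × (+0.208556-0.089353i) = +0.000583-0.000239i  (running Σ = -0.205627+0.000013i)
  m=3: (-0.000001+0.000059i) × (-0.218602-0.314667i) = +0.000019-0.000013i  (running Σ = -0.205608-0.000000i)
Accumulated sum -0.205608-0.000000i; after 4π/(2l+1) scaling, -0.369106-0.000000i ⇒ P_3 = -0.369106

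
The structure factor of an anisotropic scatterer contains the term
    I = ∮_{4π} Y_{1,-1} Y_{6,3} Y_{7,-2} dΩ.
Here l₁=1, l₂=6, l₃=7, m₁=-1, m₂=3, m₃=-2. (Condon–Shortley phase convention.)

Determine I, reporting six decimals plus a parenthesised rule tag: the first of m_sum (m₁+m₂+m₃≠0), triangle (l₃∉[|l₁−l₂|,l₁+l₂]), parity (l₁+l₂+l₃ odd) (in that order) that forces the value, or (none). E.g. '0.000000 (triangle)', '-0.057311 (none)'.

0.110647 (none)

Checks pass: Σm=0; 14 even; l₃=7∈[5,7].
(2·1+1)(2·6+1)(2·7+1) = 585
Δ: 0! 2! 12! / 15! → 1/1365
sum: t=0:+1/518400 = 1/518400
3j²(1 6 7; 0 0 0) = Δ·Π!·Σ² = 7/195  (sign -1)
sum: t=0:+1/4354560 = 1/4354560
3j²(1 6 7; -1 3 -2) = Δ·Π!·Σ² = 2/273  (sign -1)
combine: 4πI² = 585·7/195·2/273 = 2/13
take √, sign +1: I = 0.11064668
No selection rule forces the value: the integral is nonzero (none).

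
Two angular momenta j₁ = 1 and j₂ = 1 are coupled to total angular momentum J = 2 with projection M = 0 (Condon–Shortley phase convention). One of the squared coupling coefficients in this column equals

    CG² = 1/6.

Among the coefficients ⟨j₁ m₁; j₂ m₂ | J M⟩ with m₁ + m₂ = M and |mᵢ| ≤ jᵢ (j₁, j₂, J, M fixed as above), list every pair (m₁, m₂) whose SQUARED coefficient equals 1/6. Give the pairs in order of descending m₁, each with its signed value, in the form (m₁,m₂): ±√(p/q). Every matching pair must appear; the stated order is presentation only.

(1,-1): +√(1/6); (-1,1): +√(1/6)

Admissible pairs with m₁+m₂ = M = 0: (-1,1), (0,0), (1,-1)
  (m₁,m₂)=(1,-1): CG² = 1/6, CG = +√(1/6)   ← matches the target
  (m₁,m₂)=(0,0): CG² = 2/3, CG = +√(2/3)
  (m₁,m₂)=(-1,1): CG² = 1/6, CG = +√(1/6)   ← matches the target
Pairs with CG² = 1/6: (1,-1): +√(1/6); (-1,1): +√(1/6)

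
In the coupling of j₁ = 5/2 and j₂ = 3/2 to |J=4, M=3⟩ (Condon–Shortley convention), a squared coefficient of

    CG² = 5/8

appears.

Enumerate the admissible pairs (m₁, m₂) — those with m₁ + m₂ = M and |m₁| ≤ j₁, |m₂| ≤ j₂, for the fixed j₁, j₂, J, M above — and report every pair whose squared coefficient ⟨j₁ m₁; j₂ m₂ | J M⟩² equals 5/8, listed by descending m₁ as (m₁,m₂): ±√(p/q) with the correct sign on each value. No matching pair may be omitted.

(3/2,3/2): +√(5/8)

Admissible pairs with m₁+m₂ = M = 3: (3/2,3/2), (5/2,1/2)
  (m₁,m₂)=(5/2,1/2): CG² = 3/8, CG = +√(3/8)
  (m₁,m₂)=(3/2,3/2): CG² = 5/8, CG = +√(5/8)   ← matches the target
Pairs with CG² = 5/8: (3/2,3/2): +√(5/8)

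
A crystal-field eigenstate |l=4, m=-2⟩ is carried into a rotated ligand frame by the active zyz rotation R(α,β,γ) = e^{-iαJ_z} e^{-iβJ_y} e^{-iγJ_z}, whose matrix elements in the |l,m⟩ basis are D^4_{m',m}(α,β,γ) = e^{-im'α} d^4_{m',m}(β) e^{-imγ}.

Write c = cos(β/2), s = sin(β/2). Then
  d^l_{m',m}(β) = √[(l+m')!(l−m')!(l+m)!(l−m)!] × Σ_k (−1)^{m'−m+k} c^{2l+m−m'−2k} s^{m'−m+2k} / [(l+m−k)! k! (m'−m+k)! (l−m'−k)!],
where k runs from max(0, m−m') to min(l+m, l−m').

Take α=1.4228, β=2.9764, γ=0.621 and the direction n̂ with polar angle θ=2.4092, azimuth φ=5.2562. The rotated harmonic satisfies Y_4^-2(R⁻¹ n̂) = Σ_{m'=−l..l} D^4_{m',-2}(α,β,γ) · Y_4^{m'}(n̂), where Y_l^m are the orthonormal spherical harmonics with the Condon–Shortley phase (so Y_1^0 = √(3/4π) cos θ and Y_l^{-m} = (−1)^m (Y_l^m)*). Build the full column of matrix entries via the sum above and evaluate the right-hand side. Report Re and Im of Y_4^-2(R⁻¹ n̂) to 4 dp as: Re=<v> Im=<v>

Need the full column D^4_{m',-2} for m'=−4..4 at α=1.4228, β=2.9764, γ=0.6210.
cos(β/2)=0.082502, sin(β/2)=0.996591
d^4_{-4,-2}: single k=2 term ⇒ +0.000002;  D = +0.000001+0.000001i
d^4_{-3,-2}: k∈[1..2] ⇒ +0.000000 -0.000042 = -0.000042;  D = -0.000030+0.000030i
d^4_{-2,-2}: k∈[0..2] ⇒ +0.000000 -0.000004 +0.000686 = +0.000682;  D = -0.000399-0.000553i
d^4_{-1,-2}: k∈[0..2] ⇒ -0.000000 +0.000080 -0.007807 = -0.007727;  D = +0.006865-0.003546i
d^4_{0,-2}: k∈[0..2] ⇒ +0.000003 -0.001156 +0.063264 = +0.062111;  D = +0.020056+0.058784i
d^4_{1,-2}: k∈[0..2] ⇒ -0.000054 +0.011711 -0.341760 = -0.330103;  D = -0.324722+0.059358i
d^4_{2,-2}: k∈[0..2] ⇒ +0.000686 -0.080023 +0.973050 = +0.893712;  D = -0.029312-0.893232i
d^4_{3,-2}: k∈[0..1] ⇒ -0.006197 +0.301404 = +0.295207;  D = -0.293251-0.033931i
d^4_{4,-2}: single k=0 term ⇒ +0.035287;  D = -0.009180+0.034072i
Y_4^{m'}(θ=2.4092,φ=5.2562) and Σ D·Y over m':
  (+0.0000+0.0000i)·(-0.0503-0.0728i)  (-0.0000+0.0000i)·(+0.2777-0.0169i)  (-0.0004-0.0006i)·(-0.1994+0.3802i)  (+0.0069-0.0035i)·(-0.1059-0.1752i)  (+0.0201+0.0588i)·(-0.3055+0.0000i)  (-0.3247+0.0594i)·(+0.1059-0.1752i)  (-0.0293-0.8932i)·(-0.1994-0.3802i)  (-0.2933-0.0339i)·(-0.2777-0.0169i)  (-0.0092+0.0341i)·(-0.0503+0.0728i)
Y_4^-2(R⁻¹ n̂) = -0.286056+0.245642i

Re=-0.2861 Im=0.2456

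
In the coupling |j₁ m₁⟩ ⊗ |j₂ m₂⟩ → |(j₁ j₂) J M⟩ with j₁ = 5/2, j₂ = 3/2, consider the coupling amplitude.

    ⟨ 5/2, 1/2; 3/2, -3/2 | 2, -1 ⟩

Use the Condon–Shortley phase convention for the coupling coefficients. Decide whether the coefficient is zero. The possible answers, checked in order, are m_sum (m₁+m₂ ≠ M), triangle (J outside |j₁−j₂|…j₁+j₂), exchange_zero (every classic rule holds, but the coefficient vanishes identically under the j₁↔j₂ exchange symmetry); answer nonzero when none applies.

m-sum: m₁+m₂ = 1/2+(-3/2) = -1, M = -1  ✓
triangle: |j₁−j₂| = 1 ≤ J = 2 ≤ j₁+j₂ = 4  ✓
exchange: j₁≠j₂ or m₁≠m₂ — the exchange symmetry imposes no constraint here
value check: CG = +√(9/28) = +0.566947 ≠ 0

nonzero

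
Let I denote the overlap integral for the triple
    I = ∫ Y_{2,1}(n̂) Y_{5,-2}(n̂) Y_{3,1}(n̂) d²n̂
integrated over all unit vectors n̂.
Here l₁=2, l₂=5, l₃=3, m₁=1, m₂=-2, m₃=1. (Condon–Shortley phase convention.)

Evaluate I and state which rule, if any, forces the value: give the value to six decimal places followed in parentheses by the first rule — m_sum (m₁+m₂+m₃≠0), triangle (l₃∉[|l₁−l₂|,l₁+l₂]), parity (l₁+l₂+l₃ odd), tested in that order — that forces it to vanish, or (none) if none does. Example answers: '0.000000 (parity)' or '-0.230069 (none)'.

0.245532 (none)

Rules hold: Σm=0, L=10 even, 3≤3≤7.
N = 5·11·7 = 385
Δ = 4!·0!·6!/11! = 1/2310
Racah Σ t=2..2: t=2:+1/144 = 1/144
⇒ 3j(2 5 3; 0 0 0)² = 10/231, sgn -1
Racah Σ t=1..1: t=1:−1/288 = -1/288
⇒ 3j(2 5 3; 1 -2 1)² = 1/22, sgn -1
4πI² = N·(3j₀)²·(3jₘ)² = 25/33
I = +1·√(0.757576/4π) = 0.24553200
No selection rule forces the value: the integral is nonzero (none).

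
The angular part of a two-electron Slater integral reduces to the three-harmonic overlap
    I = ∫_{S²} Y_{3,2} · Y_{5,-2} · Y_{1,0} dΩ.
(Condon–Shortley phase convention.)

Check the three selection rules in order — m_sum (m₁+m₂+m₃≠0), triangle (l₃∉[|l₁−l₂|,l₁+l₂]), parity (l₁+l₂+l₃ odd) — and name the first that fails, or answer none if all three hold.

m₁+m₂+m₃ = 2 − 2 + 0 = 0  ✓
triangle: need |l₁−l₂| ≤ l₃ ≤ l₁+l₂ = [2,8]; l₃=1 is outside  ✗
parity: l₁+l₂+l₃ = 9 is odd

triangle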